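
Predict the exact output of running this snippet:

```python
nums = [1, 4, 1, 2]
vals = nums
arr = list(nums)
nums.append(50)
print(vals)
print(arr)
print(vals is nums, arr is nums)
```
[1, 4, 1, 2, 50]
[1, 4, 1, 2]
True False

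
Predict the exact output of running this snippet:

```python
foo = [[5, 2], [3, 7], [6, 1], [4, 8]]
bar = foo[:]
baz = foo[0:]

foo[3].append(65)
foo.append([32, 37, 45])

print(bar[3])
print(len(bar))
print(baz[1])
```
[4, 8, 65]
4
[3, 7]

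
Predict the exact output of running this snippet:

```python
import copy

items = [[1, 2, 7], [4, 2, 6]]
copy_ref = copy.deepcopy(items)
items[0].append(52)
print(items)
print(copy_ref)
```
[[1, 2, 7, 52], [4, 2, 6]]
[[1, 2, 7], [4, 2, 6]]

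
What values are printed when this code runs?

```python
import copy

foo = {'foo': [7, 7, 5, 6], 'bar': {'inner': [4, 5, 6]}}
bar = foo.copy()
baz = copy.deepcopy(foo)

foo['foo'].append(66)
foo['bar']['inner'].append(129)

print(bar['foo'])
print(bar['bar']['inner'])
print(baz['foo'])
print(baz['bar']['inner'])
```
[7, 7, 5, 6, 66]
[4, 5, 6, 129]
[7, 7, 5, 6]
[4, 5, 6]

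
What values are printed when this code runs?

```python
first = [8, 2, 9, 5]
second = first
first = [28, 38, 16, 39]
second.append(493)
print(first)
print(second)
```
[28, 38, 16, 39]
[8, 2, 9, 5, 493]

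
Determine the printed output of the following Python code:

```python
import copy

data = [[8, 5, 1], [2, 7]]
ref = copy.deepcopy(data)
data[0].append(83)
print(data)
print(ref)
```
[[8, 5, 1, 83], [2, 7]]
[[8, 5, 1], [2, 7]]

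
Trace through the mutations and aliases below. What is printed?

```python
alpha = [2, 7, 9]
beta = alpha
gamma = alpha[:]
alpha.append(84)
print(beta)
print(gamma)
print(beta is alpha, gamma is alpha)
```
[2, 7, 9, 84]
[2, 7, 9]
True False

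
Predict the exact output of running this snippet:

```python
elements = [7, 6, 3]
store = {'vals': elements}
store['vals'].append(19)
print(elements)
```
[7, 6, 3, 19]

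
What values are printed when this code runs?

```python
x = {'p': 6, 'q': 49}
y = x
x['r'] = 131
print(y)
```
{'p': 6, 'q': 49, 'r': 131}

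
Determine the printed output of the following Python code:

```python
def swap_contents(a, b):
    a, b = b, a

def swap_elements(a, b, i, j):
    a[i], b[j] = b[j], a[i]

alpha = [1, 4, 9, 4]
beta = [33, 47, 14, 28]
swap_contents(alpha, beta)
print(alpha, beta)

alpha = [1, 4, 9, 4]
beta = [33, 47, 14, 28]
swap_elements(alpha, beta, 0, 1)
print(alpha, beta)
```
[1, 4, 9, 4] [33, 47, 14, 28]
[47, 4, 9, 4] [33, 1, 14, 28]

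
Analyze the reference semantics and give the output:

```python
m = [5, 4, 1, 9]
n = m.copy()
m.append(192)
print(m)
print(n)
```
[5, 4, 1, 9, 192]
[5, 4, 1, 9]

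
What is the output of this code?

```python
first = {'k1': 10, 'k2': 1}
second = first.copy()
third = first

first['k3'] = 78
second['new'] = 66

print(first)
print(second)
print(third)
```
{'k1': 10, 'k2': 1, 'k3': 78}
{'k1': 10, 'k2': 1, 'new': 66}
{'k1': 10, 'k2': 1, 'k3': 78}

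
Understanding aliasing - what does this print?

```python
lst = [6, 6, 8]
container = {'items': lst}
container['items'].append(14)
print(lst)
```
[6, 6, 8, 14]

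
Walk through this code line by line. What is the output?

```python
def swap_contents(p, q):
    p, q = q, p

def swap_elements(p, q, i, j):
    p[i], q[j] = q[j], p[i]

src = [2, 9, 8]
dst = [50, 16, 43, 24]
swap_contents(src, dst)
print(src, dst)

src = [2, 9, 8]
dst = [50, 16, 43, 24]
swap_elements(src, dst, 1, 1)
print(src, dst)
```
[2, 9, 8] [50, 16, 43, 24]
[2, 16, 8] [50, 9, 43, 24]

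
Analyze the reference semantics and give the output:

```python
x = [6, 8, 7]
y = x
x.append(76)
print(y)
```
[6, 8, 7, 76]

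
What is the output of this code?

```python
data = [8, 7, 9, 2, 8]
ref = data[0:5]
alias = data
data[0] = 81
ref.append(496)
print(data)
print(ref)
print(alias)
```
[81, 7, 9, 2, 8]
[8, 7, 9, 2, 8, 496]
[81, 7, 9, 2, 8]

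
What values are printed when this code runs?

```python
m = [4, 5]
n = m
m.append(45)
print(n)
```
[4, 5, 45]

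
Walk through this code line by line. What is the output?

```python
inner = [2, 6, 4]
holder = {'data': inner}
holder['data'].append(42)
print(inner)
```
[2, 6, 4, 42]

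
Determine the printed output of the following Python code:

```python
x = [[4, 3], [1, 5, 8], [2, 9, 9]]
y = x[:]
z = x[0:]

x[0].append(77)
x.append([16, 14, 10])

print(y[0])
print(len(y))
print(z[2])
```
[4, 3, 77]
3
[2, 9, 9]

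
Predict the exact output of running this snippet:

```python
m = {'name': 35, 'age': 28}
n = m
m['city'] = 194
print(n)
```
{'name': 35, 'age': 28, 'city': 194}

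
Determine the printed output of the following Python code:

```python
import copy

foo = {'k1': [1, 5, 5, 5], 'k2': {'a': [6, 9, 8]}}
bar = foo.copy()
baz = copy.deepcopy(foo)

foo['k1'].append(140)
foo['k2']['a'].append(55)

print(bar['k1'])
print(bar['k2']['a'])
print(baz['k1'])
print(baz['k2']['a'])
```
[1, 5, 5, 5, 140]
[6, 9, 8, 55]
[1, 5, 5, 5]
[6, 9, 8]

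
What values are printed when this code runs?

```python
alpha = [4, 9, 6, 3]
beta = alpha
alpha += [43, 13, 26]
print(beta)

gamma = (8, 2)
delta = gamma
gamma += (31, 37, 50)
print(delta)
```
[4, 9, 6, 3, 43, 13, 26]
(8, 2)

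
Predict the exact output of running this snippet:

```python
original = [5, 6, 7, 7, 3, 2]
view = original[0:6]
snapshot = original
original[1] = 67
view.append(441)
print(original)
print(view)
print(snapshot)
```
[5, 67, 7, 7, 3, 2]
[5, 6, 7, 7, 3, 2, 441]
[5, 67, 7, 7, 3, 2]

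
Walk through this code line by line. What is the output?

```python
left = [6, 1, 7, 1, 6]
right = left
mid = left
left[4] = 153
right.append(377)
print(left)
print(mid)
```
[6, 1, 7, 1, 153, 377]
[6, 1, 7, 1, 153, 377]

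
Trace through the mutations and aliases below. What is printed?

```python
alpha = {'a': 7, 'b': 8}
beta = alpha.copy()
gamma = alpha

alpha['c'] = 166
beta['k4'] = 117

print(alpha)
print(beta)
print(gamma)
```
{'a': 7, 'b': 8, 'c': 166}
{'a': 7, 'b': 8, 'k4': 117}
{'a': 7, 'b': 8, 'c': 166}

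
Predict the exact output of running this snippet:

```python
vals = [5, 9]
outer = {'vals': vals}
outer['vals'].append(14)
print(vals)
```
[5, 9, 14]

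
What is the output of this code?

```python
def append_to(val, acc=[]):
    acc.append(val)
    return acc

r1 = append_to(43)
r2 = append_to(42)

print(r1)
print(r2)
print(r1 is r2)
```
[43, 42]
[43, 42]
True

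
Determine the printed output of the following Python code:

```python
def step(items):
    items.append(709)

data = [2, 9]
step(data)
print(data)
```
[2, 9, 709]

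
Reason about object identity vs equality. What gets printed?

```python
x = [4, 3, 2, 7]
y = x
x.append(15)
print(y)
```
[4, 3, 2, 7, 15]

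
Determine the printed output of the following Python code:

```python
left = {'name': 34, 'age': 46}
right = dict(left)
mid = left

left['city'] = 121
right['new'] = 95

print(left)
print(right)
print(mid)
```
{'name': 34, 'age': 46, 'city': 121}
{'name': 34, 'age': 46, 'new': 95}
{'name': 34, 'age': 46, 'city': 121}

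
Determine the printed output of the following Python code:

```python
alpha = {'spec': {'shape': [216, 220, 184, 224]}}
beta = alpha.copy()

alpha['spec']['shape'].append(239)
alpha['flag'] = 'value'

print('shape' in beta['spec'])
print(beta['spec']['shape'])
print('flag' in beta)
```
True
[216, 220, 184, 224, 239]
False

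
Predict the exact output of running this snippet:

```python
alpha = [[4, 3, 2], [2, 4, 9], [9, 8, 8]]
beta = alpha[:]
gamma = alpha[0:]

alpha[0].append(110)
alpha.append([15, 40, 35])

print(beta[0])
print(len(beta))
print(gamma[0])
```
[4, 3, 2, 110]
3
[4, 3, 2, 110]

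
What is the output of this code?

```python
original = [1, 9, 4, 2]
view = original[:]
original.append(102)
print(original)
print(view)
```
[1, 9, 4, 2, 102]
[1, 9, 4, 2]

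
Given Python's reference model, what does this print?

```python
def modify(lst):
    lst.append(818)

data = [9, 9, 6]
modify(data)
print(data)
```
[9, 9, 6, 818]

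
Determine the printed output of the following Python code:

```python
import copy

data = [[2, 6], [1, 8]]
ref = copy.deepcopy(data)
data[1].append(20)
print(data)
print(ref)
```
[[2, 6], [1, 8, 20]]
[[2, 6], [1, 8]]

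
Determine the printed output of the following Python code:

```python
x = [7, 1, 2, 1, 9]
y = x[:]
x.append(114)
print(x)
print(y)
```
[7, 1, 2, 1, 9, 114]
[7, 1, 2, 1, 9]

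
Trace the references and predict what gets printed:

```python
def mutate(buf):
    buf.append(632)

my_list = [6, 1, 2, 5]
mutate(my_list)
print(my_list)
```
[6, 1, 2, 5, 632]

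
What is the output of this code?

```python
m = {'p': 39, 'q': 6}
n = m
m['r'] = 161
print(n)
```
{'p': 39, 'q': 6, 'r': 161}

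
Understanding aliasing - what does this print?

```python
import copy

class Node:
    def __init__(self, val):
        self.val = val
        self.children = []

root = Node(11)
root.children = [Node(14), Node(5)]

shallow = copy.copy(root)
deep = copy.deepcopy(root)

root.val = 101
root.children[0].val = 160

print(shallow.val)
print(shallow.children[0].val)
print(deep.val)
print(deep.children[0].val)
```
11
160
11
14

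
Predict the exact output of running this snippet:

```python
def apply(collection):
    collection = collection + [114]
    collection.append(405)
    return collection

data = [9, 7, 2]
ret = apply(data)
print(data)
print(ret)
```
[9, 7, 2]
[9, 7, 2, 114, 405]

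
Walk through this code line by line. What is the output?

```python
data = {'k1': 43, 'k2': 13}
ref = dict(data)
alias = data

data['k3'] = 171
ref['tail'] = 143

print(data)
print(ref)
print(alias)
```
{'k1': 43, 'k2': 13, 'k3': 171}
{'k1': 43, 'k2': 13, 'tail': 143}
{'k1': 43, 'k2': 13, 'k3': 171}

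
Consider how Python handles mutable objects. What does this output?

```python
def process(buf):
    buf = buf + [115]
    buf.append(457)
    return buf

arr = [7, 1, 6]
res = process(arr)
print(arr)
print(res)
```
[7, 1, 6]
[7, 1, 6, 115, 457]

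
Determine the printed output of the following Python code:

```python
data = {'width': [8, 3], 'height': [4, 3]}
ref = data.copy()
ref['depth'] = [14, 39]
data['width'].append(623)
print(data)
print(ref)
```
{'width': [8, 3, 623], 'height': [4, 3]}
{'width': [8, 3, 623], 'height': [4, 3], 'depth': [14, 39]}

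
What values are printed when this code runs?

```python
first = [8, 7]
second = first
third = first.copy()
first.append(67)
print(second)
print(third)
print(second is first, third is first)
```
[8, 7, 67]
[8, 7]
True False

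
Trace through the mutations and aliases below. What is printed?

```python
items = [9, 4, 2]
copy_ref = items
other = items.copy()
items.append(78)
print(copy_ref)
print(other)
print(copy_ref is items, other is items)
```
[9, 4, 2, 78]
[9, 4, 2]
True False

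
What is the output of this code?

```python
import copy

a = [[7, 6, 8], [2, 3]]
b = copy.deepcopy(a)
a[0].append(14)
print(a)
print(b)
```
[[7, 6, 8, 14], [2, 3]]
[[7, 6, 8], [2, 3]]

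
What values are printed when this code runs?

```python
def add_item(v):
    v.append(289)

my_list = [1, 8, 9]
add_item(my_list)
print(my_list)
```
[1, 8, 9, 289]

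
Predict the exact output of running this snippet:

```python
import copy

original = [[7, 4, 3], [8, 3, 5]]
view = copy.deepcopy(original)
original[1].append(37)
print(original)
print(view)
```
[[7, 4, 3], [8, 3, 5, 37]]
[[7, 4, 3], [8, 3, 5]]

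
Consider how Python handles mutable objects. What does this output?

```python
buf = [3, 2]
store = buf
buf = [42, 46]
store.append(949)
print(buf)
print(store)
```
[42, 46]
[3, 2, 949]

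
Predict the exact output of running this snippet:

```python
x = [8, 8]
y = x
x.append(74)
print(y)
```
[8, 8, 74]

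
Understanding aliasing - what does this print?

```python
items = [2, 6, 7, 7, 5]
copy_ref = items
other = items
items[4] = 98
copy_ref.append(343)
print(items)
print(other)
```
[2, 6, 7, 7, 98, 343]
[2, 6, 7, 7, 98, 343]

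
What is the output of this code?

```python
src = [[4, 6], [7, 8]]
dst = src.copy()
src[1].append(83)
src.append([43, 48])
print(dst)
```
[[4, 6], [7, 8, 83]]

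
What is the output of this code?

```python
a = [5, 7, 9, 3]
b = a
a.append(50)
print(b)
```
[5, 7, 9, 3, 50]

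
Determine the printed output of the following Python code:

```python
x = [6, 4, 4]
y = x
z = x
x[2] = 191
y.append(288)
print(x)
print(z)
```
[6, 4, 191, 288]
[6, 4, 191, 288]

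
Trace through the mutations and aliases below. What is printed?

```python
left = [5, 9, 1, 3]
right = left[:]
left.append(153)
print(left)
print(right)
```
[5, 9, 1, 3, 153]
[5, 9, 1, 3]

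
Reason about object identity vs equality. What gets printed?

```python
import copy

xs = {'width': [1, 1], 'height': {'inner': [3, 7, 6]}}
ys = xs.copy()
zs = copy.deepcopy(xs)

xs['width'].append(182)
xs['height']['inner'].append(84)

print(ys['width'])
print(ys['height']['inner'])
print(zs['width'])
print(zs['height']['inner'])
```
[1, 1, 182]
[3, 7, 6, 84]
[1, 1]
[3, 7, 6]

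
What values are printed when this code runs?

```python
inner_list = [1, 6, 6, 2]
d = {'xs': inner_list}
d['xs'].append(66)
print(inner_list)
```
[1, 6, 6, 2, 66]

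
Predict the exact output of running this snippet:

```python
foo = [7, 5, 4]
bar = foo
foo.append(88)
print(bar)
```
[7, 5, 4, 88]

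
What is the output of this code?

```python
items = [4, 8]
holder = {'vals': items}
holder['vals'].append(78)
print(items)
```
[4, 8, 78]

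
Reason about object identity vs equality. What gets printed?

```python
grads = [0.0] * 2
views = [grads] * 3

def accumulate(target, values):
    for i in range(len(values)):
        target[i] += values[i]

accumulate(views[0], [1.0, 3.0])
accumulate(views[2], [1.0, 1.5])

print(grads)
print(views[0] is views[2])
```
[2.0, 4.5]
True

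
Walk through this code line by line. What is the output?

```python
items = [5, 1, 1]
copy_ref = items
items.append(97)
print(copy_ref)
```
[5, 1, 1, 97]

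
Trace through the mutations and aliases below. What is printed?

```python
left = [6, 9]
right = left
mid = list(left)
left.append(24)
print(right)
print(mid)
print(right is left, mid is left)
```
[6, 9, 24]
[6, 9]
True False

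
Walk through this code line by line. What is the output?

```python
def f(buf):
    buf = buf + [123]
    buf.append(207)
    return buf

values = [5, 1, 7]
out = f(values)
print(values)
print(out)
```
[5, 1, 7]
[5, 1, 7, 123, 207]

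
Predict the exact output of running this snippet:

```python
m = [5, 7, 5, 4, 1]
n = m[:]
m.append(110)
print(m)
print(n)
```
[5, 7, 5, 4, 1, 110]
[5, 7, 5, 4, 1]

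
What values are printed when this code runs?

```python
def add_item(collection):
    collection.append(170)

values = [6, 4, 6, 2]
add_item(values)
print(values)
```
[6, 4, 6, 2, 170]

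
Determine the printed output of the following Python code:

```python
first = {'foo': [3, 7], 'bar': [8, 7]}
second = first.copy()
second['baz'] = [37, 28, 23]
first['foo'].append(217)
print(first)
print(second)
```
{'foo': [3, 7, 217], 'bar': [8, 7]}
{'foo': [3, 7, 217], 'bar': [8, 7], 'baz': [37, 28, 23]}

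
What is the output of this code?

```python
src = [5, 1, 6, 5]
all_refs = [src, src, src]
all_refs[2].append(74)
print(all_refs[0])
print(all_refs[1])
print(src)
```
[5, 1, 6, 5, 74]
[5, 1, 6, 5, 74]
[5, 1, 6, 5, 74]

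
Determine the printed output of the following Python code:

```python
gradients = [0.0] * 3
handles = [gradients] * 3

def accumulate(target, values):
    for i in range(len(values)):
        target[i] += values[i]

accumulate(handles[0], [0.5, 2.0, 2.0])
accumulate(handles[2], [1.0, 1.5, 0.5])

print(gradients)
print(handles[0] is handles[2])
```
[1.5, 3.5, 2.5]
True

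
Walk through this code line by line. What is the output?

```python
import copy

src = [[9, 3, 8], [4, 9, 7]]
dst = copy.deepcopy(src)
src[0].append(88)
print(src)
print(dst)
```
[[9, 3, 8, 88], [4, 9, 7]]
[[9, 3, 8], [4, 9, 7]]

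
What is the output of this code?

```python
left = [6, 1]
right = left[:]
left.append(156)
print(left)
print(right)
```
[6, 1, 156]
[6, 1]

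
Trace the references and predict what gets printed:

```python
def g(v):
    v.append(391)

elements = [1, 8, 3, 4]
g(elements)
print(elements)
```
[1, 8, 3, 4, 391]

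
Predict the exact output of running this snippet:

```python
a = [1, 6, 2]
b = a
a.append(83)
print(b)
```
[1, 6, 2, 83]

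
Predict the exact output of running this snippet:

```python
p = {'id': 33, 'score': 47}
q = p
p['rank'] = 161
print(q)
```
{'id': 33, 'score': 47, 'rank': 161}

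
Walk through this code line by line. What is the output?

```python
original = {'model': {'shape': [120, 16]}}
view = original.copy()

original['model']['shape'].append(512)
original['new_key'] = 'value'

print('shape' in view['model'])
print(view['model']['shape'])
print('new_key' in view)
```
True
[120, 16, 512]
False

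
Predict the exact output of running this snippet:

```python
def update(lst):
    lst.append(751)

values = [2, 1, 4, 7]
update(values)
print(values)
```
[2, 1, 4, 7, 751]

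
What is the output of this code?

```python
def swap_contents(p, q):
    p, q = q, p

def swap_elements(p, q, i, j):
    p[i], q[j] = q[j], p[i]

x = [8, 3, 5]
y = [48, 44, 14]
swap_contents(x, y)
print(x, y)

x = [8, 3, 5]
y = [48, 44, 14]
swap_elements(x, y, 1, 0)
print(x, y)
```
[8, 3, 5] [48, 44, 14]
[8, 48, 5] [3, 44, 14]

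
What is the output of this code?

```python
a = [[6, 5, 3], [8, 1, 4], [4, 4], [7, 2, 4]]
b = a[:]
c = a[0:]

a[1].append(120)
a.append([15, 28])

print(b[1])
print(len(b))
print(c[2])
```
[8, 1, 4, 120]
4
[4, 4]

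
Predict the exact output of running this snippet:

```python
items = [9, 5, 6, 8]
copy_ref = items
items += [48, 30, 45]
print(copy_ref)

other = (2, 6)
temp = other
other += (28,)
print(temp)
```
[9, 5, 6, 8, 48, 30, 45]
(2, 6)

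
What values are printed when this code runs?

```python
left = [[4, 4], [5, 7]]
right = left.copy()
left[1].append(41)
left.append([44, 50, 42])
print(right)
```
[[4, 4], [5, 7, 41]]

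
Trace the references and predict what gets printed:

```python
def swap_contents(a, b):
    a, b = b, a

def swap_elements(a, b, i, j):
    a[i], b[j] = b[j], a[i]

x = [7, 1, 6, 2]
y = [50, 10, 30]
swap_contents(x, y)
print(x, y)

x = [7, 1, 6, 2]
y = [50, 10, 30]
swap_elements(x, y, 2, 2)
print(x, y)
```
[7, 1, 6, 2] [50, 10, 30]
[7, 1, 30, 2] [50, 10, 6]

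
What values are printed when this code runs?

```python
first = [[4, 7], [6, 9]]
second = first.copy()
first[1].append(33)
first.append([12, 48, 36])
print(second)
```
[[4, 7], [6, 9, 33]]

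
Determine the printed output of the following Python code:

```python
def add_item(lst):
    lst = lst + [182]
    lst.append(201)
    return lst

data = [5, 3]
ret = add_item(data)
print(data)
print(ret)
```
[5, 3]
[5, 3, 182, 201]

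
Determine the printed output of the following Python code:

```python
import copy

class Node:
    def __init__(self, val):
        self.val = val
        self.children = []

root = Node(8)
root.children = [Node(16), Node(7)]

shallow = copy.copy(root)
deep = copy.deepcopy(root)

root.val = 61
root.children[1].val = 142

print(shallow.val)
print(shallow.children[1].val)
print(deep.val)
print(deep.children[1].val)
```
8
142
8
7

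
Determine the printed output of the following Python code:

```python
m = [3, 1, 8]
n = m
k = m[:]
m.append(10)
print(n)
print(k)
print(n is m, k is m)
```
[3, 1, 8, 10]
[3, 1, 8]
True False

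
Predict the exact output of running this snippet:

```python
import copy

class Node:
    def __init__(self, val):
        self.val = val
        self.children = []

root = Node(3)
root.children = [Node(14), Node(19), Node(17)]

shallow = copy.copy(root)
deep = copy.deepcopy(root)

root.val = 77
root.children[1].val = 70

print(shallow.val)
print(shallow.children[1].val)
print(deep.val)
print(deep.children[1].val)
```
3
70
3
19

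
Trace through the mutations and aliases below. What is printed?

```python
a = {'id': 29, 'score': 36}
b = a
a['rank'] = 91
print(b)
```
{'id': 29, 'score': 36, 'rank': 91}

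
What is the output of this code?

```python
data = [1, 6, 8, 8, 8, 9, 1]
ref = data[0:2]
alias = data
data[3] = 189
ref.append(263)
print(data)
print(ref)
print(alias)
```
[1, 6, 8, 189, 8, 9, 1]
[1, 6, 263]
[1, 6, 8, 189, 8, 9, 1]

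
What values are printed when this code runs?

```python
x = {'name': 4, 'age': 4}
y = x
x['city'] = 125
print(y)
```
{'name': 4, 'age': 4, 'city': 125}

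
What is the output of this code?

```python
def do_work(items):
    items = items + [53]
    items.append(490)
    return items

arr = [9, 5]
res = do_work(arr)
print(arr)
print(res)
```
[9, 5]
[9, 5, 53, 490]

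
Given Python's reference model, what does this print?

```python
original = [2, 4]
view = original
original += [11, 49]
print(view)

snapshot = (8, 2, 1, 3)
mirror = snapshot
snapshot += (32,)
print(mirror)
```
[2, 4, 11, 49]
(8, 2, 1, 3)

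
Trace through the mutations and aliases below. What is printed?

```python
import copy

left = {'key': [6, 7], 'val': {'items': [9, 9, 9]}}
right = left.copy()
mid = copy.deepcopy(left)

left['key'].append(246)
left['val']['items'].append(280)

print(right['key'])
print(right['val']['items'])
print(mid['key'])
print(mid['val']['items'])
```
[6, 7, 246]
[9, 9, 9, 280]
[6, 7]
[9, 9, 9]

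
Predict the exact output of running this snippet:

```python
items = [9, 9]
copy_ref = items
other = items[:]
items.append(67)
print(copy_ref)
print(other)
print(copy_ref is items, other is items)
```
[9, 9, 67]
[9, 9]
True False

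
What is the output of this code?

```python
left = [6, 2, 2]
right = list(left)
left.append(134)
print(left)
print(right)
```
[6, 2, 2, 134]
[6, 2, 2]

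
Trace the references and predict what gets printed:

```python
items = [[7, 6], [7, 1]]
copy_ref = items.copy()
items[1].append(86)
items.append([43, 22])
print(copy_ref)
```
[[7, 6], [7, 1, 86]]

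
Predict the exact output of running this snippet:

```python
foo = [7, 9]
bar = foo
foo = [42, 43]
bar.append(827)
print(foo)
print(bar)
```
[42, 43]
[7, 9, 827]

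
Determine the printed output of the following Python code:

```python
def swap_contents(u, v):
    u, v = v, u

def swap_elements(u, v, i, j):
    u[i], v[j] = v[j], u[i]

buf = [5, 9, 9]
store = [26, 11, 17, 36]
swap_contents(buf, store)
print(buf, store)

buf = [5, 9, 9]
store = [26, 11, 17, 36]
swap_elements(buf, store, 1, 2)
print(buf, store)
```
[5, 9, 9] [26, 11, 17, 36]
[5, 17, 9] [26, 11, 9, 36]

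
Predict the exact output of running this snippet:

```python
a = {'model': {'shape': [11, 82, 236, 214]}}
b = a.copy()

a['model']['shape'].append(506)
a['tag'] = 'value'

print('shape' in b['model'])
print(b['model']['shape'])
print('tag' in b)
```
True
[11, 82, 236, 214, 506]
False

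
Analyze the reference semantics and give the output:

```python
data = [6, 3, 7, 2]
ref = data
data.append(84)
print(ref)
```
[6, 3, 7, 2, 84]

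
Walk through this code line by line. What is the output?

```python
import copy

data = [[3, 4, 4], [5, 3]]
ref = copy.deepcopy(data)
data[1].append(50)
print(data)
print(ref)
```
[[3, 4, 4], [5, 3, 50]]
[[3, 4, 4], [5, 3]]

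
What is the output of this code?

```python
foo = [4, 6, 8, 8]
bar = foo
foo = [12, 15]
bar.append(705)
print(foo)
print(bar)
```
[12, 15]
[4, 6, 8, 8, 705]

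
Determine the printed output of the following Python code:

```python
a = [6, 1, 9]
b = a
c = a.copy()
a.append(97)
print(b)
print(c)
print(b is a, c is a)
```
[6, 1, 9, 97]
[6, 1, 9]
True False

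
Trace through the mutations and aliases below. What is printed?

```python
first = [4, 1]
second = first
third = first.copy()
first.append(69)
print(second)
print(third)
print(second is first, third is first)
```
[4, 1, 69]
[4, 1]
True False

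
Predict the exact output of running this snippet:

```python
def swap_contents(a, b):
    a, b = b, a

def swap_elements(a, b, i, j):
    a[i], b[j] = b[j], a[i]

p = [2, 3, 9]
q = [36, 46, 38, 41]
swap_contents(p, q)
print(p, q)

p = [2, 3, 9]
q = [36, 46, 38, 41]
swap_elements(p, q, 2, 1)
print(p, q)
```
[2, 3, 9] [36, 46, 38, 41]
[2, 3, 46] [36, 9, 38, 41]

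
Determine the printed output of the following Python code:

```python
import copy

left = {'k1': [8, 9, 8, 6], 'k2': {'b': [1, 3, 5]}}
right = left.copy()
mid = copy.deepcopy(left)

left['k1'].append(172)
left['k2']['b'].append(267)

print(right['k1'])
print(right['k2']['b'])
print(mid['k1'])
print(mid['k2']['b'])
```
[8, 9, 8, 6, 172]
[1, 3, 5, 267]
[8, 9, 8, 6]
[1, 3, 5]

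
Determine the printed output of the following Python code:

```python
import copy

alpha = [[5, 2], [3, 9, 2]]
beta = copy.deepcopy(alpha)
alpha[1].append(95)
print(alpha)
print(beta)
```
[[5, 2], [3, 9, 2, 95]]
[[5, 2], [3, 9, 2]]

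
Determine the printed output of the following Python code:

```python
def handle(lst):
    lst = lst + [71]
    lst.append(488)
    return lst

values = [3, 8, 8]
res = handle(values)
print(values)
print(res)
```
[3, 8, 8]
[3, 8, 8, 71, 488]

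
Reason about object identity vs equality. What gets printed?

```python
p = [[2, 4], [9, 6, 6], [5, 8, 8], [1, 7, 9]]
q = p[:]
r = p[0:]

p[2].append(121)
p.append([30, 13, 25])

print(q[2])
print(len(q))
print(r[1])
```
[5, 8, 8, 121]
4
[9, 6, 6]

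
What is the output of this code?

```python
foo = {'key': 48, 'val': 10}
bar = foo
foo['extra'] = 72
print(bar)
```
{'key': 48, 'val': 10, 'extra': 72}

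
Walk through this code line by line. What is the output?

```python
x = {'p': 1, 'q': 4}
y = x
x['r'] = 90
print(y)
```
{'p': 1, 'q': 4, 'r': 90}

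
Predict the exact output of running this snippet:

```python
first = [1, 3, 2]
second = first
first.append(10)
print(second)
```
[1, 3, 2, 10]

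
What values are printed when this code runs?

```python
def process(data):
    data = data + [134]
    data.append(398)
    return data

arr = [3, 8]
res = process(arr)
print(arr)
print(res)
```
[3, 8]
[3, 8, 134, 398]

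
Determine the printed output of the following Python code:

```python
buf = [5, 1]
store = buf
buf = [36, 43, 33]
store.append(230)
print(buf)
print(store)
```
[36, 43, 33]
[5, 1, 230]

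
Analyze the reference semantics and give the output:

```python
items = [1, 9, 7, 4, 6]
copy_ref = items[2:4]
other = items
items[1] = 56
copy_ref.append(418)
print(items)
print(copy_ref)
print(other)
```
[1, 56, 7, 4, 6]
[7, 4, 418]
[1, 56, 7, 4, 6]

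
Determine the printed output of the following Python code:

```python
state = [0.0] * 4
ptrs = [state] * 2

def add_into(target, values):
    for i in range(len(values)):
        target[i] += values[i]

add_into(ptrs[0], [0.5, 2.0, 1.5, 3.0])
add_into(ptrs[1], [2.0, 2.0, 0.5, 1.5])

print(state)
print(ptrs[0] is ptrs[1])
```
[2.5, 4.0, 2.0, 4.5]
True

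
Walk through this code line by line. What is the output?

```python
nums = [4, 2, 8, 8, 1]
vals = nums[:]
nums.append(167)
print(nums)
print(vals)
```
[4, 2, 8, 8, 1, 167]
[4, 2, 8, 8, 1]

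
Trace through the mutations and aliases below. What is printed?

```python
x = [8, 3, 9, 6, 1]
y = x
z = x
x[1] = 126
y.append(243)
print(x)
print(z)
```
[8, 126, 9, 6, 1, 243]
[8, 126, 9, 6, 1, 243]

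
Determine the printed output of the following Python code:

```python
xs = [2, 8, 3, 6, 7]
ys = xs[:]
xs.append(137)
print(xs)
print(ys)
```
[2, 8, 3, 6, 7, 137]
[2, 8, 3, 6, 7]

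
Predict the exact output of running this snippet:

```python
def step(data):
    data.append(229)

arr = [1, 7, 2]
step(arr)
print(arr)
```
[1, 7, 2, 229]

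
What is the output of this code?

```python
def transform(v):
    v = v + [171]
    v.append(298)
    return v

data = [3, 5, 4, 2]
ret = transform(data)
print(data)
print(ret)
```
[3, 5, 4, 2]
[3, 5, 4, 2, 171, 298]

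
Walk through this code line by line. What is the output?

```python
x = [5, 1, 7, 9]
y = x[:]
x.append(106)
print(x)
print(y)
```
[5, 1, 7, 9, 106]
[5, 1, 7, 9]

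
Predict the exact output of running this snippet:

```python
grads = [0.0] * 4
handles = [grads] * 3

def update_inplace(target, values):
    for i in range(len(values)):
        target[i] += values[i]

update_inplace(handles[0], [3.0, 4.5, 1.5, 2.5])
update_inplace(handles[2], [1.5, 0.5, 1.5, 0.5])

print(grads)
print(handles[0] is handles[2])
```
[4.5, 5.0, 3.0, 3.0]
True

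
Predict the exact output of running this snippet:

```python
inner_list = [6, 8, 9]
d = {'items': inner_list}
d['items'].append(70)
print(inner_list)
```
[6, 8, 9, 70]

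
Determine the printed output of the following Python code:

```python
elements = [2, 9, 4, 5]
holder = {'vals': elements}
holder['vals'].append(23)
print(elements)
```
[2, 9, 4, 5, 23]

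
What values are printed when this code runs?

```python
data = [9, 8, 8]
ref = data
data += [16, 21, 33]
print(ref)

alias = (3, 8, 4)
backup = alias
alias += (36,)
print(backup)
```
[9, 8, 8, 16, 21, 33]
(3, 8, 4)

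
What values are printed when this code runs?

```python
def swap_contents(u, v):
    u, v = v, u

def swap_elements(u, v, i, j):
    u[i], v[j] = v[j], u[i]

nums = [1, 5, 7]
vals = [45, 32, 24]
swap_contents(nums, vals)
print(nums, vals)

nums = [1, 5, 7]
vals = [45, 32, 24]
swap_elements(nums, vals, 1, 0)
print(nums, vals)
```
[1, 5, 7] [45, 32, 24]
[1, 45, 7] [5, 32, 24]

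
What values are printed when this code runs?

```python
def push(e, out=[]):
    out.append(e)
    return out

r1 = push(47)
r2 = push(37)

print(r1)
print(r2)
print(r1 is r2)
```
[47, 37]
[47, 37]
True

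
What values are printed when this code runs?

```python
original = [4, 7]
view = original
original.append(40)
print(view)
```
[4, 7, 40]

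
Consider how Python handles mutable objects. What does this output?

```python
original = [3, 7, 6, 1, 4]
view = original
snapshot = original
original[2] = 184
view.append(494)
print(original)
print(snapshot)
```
[3, 7, 184, 1, 4, 494]
[3, 7, 184, 1, 4, 494]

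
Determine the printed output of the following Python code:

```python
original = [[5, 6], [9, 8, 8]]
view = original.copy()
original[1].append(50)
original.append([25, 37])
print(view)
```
[[5, 6], [9, 8, 8, 50]]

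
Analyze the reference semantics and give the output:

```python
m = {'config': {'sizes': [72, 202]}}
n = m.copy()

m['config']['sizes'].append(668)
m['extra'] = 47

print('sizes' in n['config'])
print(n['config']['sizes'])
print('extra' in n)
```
True
[72, 202, 668]
False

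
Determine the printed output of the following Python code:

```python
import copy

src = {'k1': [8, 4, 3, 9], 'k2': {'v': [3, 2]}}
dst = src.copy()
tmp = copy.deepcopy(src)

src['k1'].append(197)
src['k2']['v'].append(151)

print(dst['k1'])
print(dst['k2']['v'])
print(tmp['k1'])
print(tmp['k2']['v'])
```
[8, 4, 3, 9, 197]
[3, 2, 151]
[8, 4, 3, 9]
[3, 2]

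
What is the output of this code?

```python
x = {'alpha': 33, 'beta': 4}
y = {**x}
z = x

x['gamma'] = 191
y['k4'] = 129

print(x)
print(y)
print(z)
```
{'alpha': 33, 'beta': 4, 'gamma': 191}
{'alpha': 33, 'beta': 4, 'k4': 129}
{'alpha': 33, 'beta': 4, 'gamma': 191}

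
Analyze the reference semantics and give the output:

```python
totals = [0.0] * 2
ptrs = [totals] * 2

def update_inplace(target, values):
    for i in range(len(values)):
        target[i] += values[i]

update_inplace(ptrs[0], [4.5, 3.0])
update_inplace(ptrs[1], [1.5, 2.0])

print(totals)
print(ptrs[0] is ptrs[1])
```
[6.0, 5.0]
True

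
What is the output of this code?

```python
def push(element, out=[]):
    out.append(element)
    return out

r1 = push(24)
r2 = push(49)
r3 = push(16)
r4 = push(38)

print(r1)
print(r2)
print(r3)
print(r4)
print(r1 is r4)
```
[24, 49, 16, 38]
[24, 49, 16, 38]
[24, 49, 16, 38]
[24, 49, 16, 38]
True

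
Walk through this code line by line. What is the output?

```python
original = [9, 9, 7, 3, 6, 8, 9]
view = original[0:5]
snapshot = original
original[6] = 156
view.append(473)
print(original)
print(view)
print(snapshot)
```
[9, 9, 7, 3, 6, 8, 156]
[9, 9, 7, 3, 6, 473]
[9, 9, 7, 3, 6, 8, 156]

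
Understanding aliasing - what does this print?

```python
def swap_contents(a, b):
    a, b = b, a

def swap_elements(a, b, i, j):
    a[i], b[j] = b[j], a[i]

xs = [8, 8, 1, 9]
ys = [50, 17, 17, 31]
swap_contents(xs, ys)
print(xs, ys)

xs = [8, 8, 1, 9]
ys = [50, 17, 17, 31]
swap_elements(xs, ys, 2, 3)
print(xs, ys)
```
[8, 8, 1, 9] [50, 17, 17, 31]
[8, 8, 31, 9] [50, 17, 17, 1]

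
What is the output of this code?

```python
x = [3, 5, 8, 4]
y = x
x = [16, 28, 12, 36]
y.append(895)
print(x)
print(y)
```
[16, 28, 12, 36]
[3, 5, 8, 4, 895]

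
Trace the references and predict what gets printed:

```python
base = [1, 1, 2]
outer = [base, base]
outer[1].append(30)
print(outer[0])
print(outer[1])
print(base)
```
[1, 1, 2, 30]
[1, 1, 2, 30]
[1, 1, 2, 30]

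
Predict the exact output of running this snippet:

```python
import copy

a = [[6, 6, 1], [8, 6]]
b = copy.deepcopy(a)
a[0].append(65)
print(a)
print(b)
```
[[6, 6, 1, 65], [8, 6]]
[[6, 6, 1], [8, 6]]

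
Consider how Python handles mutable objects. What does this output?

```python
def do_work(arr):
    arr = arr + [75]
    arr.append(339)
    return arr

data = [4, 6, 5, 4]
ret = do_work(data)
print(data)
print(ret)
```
[4, 6, 5, 4]
[4, 6, 5, 4, 75, 339]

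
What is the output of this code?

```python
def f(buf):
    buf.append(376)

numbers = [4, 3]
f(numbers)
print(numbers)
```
[4, 3, 376]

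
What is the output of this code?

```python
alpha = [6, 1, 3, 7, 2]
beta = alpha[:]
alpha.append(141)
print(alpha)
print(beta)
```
[6, 1, 3, 7, 2, 141]
[6, 1, 3, 7, 2]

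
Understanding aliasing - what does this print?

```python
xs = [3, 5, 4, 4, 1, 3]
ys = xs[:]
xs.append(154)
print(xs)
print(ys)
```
[3, 5, 4, 4, 1, 3, 154]
[3, 5, 4, 4, 1, 3]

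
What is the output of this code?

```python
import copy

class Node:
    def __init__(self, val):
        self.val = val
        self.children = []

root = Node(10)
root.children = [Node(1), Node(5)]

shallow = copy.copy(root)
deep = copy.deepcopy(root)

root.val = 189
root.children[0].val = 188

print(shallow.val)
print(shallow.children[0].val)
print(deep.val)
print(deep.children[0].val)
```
10
188
10
1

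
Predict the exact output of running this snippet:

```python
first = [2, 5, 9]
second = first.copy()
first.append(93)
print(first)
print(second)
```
[2, 5, 9, 93]
[2, 5, 9]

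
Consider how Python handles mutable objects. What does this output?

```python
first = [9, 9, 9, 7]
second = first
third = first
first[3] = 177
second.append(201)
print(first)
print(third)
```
[9, 9, 9, 177, 201]
[9, 9, 9, 177, 201]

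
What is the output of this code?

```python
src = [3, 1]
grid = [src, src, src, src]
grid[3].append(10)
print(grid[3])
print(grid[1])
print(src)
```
[3, 1, 10]
[3, 1, 10]
[3, 1, 10]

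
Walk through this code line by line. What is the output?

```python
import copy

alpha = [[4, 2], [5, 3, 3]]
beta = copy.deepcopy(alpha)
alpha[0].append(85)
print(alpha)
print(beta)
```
[[4, 2, 85], [5, 3, 3]]
[[4, 2], [5, 3, 3]]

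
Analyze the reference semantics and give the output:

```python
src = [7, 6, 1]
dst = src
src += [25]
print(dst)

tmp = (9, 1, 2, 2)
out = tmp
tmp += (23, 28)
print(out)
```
[7, 6, 1, 25]
(9, 1, 2, 2)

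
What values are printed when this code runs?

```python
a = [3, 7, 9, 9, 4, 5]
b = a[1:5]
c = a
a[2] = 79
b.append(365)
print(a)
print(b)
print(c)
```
[3, 7, 79, 9, 4, 5]
[7, 9, 9, 4, 365]
[3, 7, 79, 9, 4, 5]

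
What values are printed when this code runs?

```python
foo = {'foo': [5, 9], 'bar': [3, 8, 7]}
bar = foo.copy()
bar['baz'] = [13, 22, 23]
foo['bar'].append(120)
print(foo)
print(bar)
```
{'foo': [5, 9], 'bar': [3, 8, 7, 120]}
{'foo': [5, 9], 'bar': [3, 8, 7, 120], 'baz': [13, 22, 23]}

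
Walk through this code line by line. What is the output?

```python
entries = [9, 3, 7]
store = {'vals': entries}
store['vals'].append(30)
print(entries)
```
[9, 3, 7, 30]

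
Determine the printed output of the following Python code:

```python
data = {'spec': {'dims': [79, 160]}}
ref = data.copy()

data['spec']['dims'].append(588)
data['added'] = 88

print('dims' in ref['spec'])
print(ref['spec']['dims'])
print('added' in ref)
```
True
[79, 160, 588]
False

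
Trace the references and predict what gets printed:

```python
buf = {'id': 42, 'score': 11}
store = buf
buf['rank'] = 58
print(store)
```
{'id': 42, 'score': 11, 'rank': 58}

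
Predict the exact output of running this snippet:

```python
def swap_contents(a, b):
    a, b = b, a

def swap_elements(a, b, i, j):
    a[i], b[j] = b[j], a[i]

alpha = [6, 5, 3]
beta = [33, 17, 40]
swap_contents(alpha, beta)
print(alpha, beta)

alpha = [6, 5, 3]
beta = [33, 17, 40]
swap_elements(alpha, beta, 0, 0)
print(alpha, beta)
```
[6, 5, 3] [33, 17, 40]
[33, 5, 3] [6, 17, 40]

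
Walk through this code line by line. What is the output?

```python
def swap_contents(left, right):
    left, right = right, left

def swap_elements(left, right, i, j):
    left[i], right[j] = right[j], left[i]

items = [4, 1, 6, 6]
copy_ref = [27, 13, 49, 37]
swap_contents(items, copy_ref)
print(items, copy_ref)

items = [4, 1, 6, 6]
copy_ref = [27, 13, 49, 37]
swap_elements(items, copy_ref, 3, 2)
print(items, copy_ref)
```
[4, 1, 6, 6] [27, 13, 49, 37]
[4, 1, 6, 49] [27, 13, 6, 37]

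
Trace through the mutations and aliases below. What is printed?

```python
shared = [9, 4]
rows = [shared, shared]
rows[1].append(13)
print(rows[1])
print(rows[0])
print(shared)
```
[9, 4, 13]
[9, 4, 13]
[9, 4, 13]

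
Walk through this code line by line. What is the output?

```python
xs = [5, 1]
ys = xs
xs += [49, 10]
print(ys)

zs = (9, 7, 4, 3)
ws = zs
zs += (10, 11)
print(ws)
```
[5, 1, 49, 10]
(9, 7, 4, 3)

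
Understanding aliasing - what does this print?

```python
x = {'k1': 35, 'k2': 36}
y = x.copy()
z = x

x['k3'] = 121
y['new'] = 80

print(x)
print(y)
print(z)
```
{'k1': 35, 'k2': 36, 'k3': 121}
{'k1': 35, 'k2': 36, 'new': 80}
{'k1': 35, 'k2': 36, 'k3': 121}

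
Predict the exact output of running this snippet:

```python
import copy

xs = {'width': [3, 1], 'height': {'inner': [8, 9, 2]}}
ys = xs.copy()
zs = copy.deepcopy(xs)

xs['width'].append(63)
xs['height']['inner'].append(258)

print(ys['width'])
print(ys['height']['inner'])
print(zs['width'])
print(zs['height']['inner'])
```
[3, 1, 63]
[8, 9, 2, 258]
[3, 1]
[8, 9, 2]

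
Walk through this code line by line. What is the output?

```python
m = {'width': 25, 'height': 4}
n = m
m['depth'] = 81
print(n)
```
{'width': 25, 'height': 4, 'depth': 81}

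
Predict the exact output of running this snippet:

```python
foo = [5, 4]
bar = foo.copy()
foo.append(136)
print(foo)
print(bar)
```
[5, 4, 136]
[5, 4]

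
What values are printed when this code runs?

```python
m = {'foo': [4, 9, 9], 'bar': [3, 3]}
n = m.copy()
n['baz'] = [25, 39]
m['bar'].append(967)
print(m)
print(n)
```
{'foo': [4, 9, 9], 'bar': [3, 3, 967]}
{'foo': [4, 9, 9], 'bar': [3, 3, 967], 'baz': [25, 39]}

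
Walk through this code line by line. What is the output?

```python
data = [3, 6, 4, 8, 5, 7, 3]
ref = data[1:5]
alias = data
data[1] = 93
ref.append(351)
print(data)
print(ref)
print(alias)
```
[3, 93, 4, 8, 5, 7, 3]
[6, 4, 8, 5, 351]
[3, 93, 4, 8, 5, 7, 3]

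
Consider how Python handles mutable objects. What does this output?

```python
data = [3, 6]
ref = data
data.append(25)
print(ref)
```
[3, 6, 25]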